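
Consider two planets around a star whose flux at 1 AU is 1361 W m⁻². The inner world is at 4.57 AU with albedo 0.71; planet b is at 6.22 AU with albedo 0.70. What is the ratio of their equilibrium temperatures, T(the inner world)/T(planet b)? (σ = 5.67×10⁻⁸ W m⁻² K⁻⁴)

T₁/T₂ ≈ 1.157

T_eq = [S₀(1−A)/(4σd²)]^(1/4), so T ∝ (1−A)^(1/4) / √d.
T₁ = [1361×0.29/(4×5.67×10⁻⁸×4.57²)]^(1/4) = 95.54 K.
T₂ = [1361×0.30/(4×5.67×10⁻⁸×6.22²)]^(1/4) = 82.59 K.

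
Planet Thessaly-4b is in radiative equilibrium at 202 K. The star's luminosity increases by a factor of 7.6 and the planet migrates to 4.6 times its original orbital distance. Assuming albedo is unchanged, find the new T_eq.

T_eq ≈ 156 K

T_eq ∝ L^(1/4) · d^(−1/2).
T′ = 202 × 7.6^(1/4) / 4.6^(1/2) = 156 K.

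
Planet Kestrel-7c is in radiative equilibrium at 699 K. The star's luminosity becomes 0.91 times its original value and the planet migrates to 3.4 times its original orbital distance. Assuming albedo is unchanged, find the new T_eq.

T_eq ≈ 370 K

T_eq ∝ L^(1/4) · d^(−1/2).
T′ = 699 × 0.91^(1/4) / 3.4^(1/2) = 370 K.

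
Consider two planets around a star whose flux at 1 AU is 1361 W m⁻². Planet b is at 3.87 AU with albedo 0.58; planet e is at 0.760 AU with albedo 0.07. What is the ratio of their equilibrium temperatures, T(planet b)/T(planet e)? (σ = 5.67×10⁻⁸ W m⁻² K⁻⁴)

T₁/T₂ ≈ 0.363

T_eq = [S₀(1−A)/(4σd²)]^(1/4), so T ∝ (1−A)^(1/4) / √d.
T₁ = [1361×0.42/(4×5.67×10⁻⁸×3.87²)]^(1/4) = 113.90 K.
T₂ = [1361×0.93/(4×5.67×10⁻⁸×0.760²)]^(1/4) = 313.52 K.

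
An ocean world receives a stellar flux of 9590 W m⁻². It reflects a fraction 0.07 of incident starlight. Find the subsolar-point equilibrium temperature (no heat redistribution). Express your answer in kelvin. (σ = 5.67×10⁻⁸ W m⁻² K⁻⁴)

At the subsolar point the surface absorbs S(1−A) and emits σT⁴ per unit area — no factor of 4, since only the local patch is in balance.
T = [9590 × 0.93 / 5.67×10⁻⁸]^(1/4) = (1.57×10¹¹)^(1/4) = 630 K.

T_ss ≈ 630 K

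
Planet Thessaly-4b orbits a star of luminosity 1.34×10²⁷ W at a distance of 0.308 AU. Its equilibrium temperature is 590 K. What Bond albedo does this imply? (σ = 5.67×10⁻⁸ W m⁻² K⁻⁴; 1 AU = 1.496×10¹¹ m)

d = 0.308 AU = 4.61×10¹⁰ m.
Flux: S = L/(4πd²) = 1.34×10²⁷/(4π×(4.61×10¹⁰)²) = 5.02×10⁴ W m⁻².
From T_eq⁴ = S(1−A)/(4σ): 1−A = 4σT_eq⁴/S.
1−A = 4 × 5.67×10⁻⁸ × (590)⁴ / 5.02×10⁴ = 0.547.

A ≈ 0.45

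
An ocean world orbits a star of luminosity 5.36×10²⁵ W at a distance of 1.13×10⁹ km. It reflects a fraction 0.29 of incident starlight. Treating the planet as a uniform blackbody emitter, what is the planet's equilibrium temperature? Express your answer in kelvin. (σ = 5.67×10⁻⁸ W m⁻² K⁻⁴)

d = 1.13×10⁹ km = 1.13×10¹² m.
Flux: S = L/(4πd²) = 5.36×10²⁵/(4π×(1.13×10¹²)²) = 3.34 W m⁻².
Energy balance: absorbed = emitted ⇒ πR²·S(1−A) = 4πR²·σT_eq⁴, so T_eq⁴ = S(1−A)/(4σ).
T_eq = [3.34 × 0.71 / (4 × 5.67×10⁻⁸)]^(1/4) = (1.05×10⁷)^(1/4) = 56.9 K.

T_eq ≈ 56.9 K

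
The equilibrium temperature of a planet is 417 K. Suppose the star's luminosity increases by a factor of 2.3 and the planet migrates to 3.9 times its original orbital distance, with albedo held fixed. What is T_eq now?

T_eq ∝ L^(1/4) · d^(−1/2).
T′ = 417 × 2.3^(1/4) / 3.9^(1/2) = 260 K.

T_eq ≈ 260 K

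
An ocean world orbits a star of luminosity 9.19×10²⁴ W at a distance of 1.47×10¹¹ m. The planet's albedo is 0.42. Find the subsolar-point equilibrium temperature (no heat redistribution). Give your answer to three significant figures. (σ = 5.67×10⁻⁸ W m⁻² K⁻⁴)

T_ss ≈ 136 K

Flux: S = L/(4πd²) = 9.19×10²⁴/(4π×(1.47×10¹¹)²) = 33.8 W m⁻².
At the subsolar point the surface absorbs S(1−A) and emits σT⁴ per unit area — no factor of 4, since only the local patch is in balance.
T = [33.8 × 0.58 / 5.67×10⁻⁸]^(1/4) = (3.46×10⁸)^(1/4) = 136 K.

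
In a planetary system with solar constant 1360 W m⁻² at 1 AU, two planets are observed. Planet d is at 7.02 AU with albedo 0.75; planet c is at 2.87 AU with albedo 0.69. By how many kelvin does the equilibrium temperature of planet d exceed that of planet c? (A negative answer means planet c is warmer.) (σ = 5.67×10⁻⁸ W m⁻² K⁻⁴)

T_eq = [S₀(1−A)/(4σd²)]^(1/4), so T ∝ (1−A)^(1/4) / √d.
T₁ = [1360×0.25/(4×5.67×10⁻⁸×7.02²)]^(1/4) = 74.27 K.
T₂ = [1360×0.31/(4×5.67×10⁻⁸×2.87²)]^(1/4) = 122.57 K.

ΔT ≈ -48.3 K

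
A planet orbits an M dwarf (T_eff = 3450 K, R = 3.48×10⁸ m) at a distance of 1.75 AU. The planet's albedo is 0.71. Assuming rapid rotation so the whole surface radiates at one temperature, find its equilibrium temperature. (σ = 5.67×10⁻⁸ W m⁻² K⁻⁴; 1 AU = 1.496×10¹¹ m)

T_eq ≈ 65.3 K

d = 1.75 AU = 2.62×10¹¹ m.
L = 4πR_⋆²σT_⋆⁴ = 4π(3.48×10⁸)² × 5.67×10⁻⁸ × (3450)⁴ = 1.22×10²⁵ W.
S = L/(4πd²) = 14.2 W m⁻².
Energy balance: absorbed = emitted ⇒ πR²·S(1−A) = 4πR²·σT_eq⁴, so T_eq⁴ = S(1−A)/(4σ).
T_eq = [14.2 × 0.29 / (4 × 5.67×10⁻⁸)]^(1/4) = (1.81×10⁷)^(1/4) = 65.3 K.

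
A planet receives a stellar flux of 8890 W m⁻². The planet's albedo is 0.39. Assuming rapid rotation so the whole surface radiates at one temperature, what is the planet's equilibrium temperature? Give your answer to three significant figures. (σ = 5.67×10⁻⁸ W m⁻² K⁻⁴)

Energy balance: absorbed = emitted ⇒ πR²·S(1−A) = 4πR²·σT_eq⁴, so T_eq⁴ = S(1−A)/(4σ).
T_eq = [8890 × 0.61 / (4 × 5.67×10⁻⁸)]^(1/4) = (2.39×10¹⁰)^(1/4) = 393 K.

T_eq ≈ 393 K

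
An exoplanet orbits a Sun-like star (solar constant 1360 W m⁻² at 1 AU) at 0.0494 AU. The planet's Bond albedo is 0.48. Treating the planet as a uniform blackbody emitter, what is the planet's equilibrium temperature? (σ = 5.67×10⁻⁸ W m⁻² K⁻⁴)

Flux at 0.0494 AU: S = 1360/0.0494² = 5.57×10⁵ W m⁻².
Energy balance: absorbed = emitted ⇒ πR²·S(1−A) = 4πR²·σT_eq⁴, so T_eq⁴ = S(1−A)/(4σ).
T_eq = [5.57×10⁵ × 0.52 / (4 × 5.67×10⁻⁸)]^(1/4) = (1.28×10¹²)^(1/4) = 1060 K.

T_eq ≈ 1060 K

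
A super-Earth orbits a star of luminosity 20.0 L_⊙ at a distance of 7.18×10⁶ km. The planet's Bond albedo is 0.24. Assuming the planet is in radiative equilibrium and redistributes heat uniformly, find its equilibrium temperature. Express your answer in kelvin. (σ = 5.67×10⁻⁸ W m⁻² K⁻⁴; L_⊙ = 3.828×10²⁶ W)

T_eq ≈ 2510 K

d = 7.18×10⁶ km = 7.18×10⁹ m.
L = 20.0 × 3.828×10²⁶ = 7.66×10²⁷ W.
Flux: S = L/(4πd²) = 7.66×10²⁷/(4π×(7.18×10⁹)²) = 1.18×10⁷ W m⁻².
Energy balance: absorbed = emitted ⇒ πR²·S(1−A) = 4πR²·σT_eq⁴, so T_eq⁴ = S(1−A)/(4σ).
T_eq = [1.18×10⁷ × 0.76 / (4 × 5.67×10⁻⁸)]^(1/4) = (3.96×10¹³)^(1/4) = 2510 K.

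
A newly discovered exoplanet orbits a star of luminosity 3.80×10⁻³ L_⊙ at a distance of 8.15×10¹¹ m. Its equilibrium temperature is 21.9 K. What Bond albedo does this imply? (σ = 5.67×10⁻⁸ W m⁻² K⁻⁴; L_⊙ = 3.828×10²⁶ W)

A ≈ 0.70

L = 3.80×10⁻³ × 3.828×10²⁶ = 1.45×10²⁴ W.
Flux: S = L/(4πd²) = 1.45×10²⁴/(4π×(8.15×10¹¹)²) = 0.174 W m⁻².
From T_eq⁴ = S(1−A)/(4σ): 1−A = 4σT_eq⁴/S.
1−A = 4 × 5.67×10⁻⁸ × (21.9)⁴ / 0.174 = 0.299.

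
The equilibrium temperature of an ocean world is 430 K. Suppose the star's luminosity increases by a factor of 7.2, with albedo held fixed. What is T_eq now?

T_eq ≈ 704 K

T_eq ∝ L^(1/4) · d^(−1/2).
T′ = 430 × 7.2^(1/4) = 704 K.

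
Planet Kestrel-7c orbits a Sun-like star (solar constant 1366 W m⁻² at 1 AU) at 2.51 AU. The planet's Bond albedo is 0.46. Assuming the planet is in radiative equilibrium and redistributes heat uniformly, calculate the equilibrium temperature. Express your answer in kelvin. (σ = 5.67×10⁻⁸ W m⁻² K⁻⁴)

Flux at 2.51 AU: S = 1366/2.51² = 217 W m⁻².
Energy balance: absorbed = emitted ⇒ πR²·S(1−A) = 4πR²·σT_eq⁴, so T_eq⁴ = S(1−A)/(4σ).
T_eq = [217 × 0.54 / (4 × 5.67×10⁻⁸)]^(1/4) = (5.16×10⁸)^(1/4) = 151 K.

T_eq ≈ 151 K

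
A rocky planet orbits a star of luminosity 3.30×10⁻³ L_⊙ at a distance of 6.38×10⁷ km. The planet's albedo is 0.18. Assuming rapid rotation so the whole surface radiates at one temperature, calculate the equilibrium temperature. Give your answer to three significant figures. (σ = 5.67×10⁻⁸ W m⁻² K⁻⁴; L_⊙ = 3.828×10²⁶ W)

T_eq ≈ 97.2 K

d = 6.38×10⁷ km = 6.38×10¹⁰ m.
L = 3.30×10⁻³ × 3.828×10²⁶ = 1.26×10²⁴ W.
Flux: S = L/(4πd²) = 1.26×10²⁴/(4π×(6.38×10¹⁰)²) = 24.7 W m⁻².
Energy balance: absorbed = emitted ⇒ πR²·S(1−A) = 4πR²·σT_eq⁴, so T_eq⁴ = S(1−A)/(4σ).
T_eq = [24.7 × 0.82 / (4 × 5.67×10⁻⁸)]^(1/4) = (8.93×10⁷)^(1/4) = 97.2 K.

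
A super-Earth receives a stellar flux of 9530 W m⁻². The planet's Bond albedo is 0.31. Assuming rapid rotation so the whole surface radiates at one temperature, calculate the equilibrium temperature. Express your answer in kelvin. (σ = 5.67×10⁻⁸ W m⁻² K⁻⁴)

T_eq ≈ 413 K

Energy balance: absorbed = emitted ⇒ πR²·S(1−A) = 4πR²·σT_eq⁴, so T_eq⁴ = S(1−A)/(4σ).
T_eq = [9530 × 0.69 / (4 × 5.67×10⁻⁸)]^(1/4) = (2.90×10¹⁰)^(1/4) = 413 K.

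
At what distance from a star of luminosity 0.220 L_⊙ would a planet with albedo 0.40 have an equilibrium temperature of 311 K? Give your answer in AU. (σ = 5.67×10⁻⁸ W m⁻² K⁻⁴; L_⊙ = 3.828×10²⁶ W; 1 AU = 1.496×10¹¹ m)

d ≈ 0.291 AU

L = 0.220 × 3.828×10²⁶ = 8.42×10²⁵ W.
From T_eq⁴ = L(1−A)/(16πσd²): d = √[L(1−A)/(16πσT_eq⁴)].
d = √[8.42×10²⁵ × 0.60 / (16π × 5.67×10⁻⁸ × (311)⁴)] = 4.35×10¹⁰ m = 0.291 AU.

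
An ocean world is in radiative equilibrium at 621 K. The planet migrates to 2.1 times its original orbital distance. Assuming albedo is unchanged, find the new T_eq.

T_eq ≈ 429 K

T_eq ∝ L^(1/4) · d^(−1/2).
T′ = 621 / 2.1^(1/2) = 429 K.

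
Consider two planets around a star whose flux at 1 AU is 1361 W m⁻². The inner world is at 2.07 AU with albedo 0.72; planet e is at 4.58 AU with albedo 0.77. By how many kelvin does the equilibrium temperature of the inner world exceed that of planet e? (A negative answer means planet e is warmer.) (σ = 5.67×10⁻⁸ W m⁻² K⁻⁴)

ΔT ≈ 50.7 K

T_eq = [S₀(1−A)/(4σd²)]^(1/4), so T ∝ (1−A)^(1/4) / √d.
T₁ = [1361×0.28/(4×5.67×10⁻⁸×2.07²)]^(1/4) = 140.72 K.
T₂ = [1361×0.23/(4×5.67×10⁻⁸×4.58²)]^(1/4) = 90.06 K.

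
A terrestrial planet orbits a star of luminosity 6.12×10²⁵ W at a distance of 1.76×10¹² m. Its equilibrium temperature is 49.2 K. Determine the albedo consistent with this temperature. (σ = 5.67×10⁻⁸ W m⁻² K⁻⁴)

Flux: S = L/(4πd²) = 6.12×10²⁵/(4π×(1.76×10¹²)²) = 1.57 W m⁻².
From T_eq⁴ = S(1−A)/(4σ): 1−A = 4σT_eq⁴/S.
1−A = 4 × 5.67×10⁻⁸ × (49.2)⁴ / 1.57 = 0.845.

A ≈ 0.15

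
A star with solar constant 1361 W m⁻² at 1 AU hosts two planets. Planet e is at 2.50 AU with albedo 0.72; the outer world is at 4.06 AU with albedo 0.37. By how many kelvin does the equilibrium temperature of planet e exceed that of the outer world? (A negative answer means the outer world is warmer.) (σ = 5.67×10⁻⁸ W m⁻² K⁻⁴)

ΔT ≈ 5.0 K

T_eq = [S₀(1−A)/(4σd²)]^(1/4), so T ∝ (1−A)^(1/4) / √d.
T₁ = [1361×0.28/(4×5.67×10⁻⁸×2.50²)]^(1/4) = 128.05 K.
T₂ = [1361×0.63/(4×5.67×10⁻⁸×4.06²)]^(1/4) = 123.06 K.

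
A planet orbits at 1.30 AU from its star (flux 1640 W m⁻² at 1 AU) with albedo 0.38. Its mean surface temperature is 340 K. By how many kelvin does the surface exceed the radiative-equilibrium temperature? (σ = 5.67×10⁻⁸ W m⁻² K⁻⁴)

ΔT ≈ 113.1 K

S = 1640/1.30² = 970.4 W m⁻².
T_eq = [S(1−A)/(4σ)]^(1/4) = [970.4×0.62/(4×5.67×10⁻⁸)]^(1/4) = 226.9 K.
ΔT = T_surf − T_eq = 340 − 226.9.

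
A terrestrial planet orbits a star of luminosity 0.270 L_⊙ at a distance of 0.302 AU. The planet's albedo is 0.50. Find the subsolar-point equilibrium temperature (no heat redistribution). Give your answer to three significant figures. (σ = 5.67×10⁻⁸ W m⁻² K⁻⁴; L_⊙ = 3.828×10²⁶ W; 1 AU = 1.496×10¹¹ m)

d = 0.302 AU = 4.52×10¹⁰ m.
L = 0.270 × 3.828×10²⁶ = 1.03×10²⁶ W.
Flux: S = L/(4πd²) = 1.03×10²⁶/(4π×(4.52×10¹⁰)²) = 4030 W m⁻².
At the subsolar point the surface absorbs S(1−A) and emits σT⁴ per unit area — no factor of 4, since only the local patch is in balance.
T = [4030 × 0.50 / 5.67×10⁻⁸]^(1/4) = (3.55×10¹⁰)^(1/4) = 434 K.

T_ss ≈ 434 K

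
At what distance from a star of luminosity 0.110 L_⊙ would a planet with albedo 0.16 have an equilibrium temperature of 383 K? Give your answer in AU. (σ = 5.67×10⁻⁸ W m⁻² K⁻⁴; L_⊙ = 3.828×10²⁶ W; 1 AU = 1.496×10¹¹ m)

d ≈ 0.161 AU

L = 0.110 × 3.828×10²⁶ = 4.21×10²⁵ W.
From T_eq⁴ = L(1−A)/(16πσd²): d = √[L(1−A)/(16πσT_eq⁴)].
d = √[4.21×10²⁵ × 0.84 / (16π × 5.67×10⁻⁸ × (383)⁴)] = 2.40×10¹⁰ m = 0.161 AU.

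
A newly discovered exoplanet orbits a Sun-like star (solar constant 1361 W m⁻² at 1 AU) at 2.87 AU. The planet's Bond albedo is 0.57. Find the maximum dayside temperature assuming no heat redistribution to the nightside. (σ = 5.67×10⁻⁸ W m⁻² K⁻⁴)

Flux at 2.87 AU: S = 1361/2.87² = 165 W m⁻².
With no redistribution each surface element balances locally: S(1−A) = σT⁴.
T = [165 × 0.43 / 5.67×10⁻⁸]^(1/4) = (1.25×10⁹)^(1/4) = 188 K.

T_ss ≈ 188 K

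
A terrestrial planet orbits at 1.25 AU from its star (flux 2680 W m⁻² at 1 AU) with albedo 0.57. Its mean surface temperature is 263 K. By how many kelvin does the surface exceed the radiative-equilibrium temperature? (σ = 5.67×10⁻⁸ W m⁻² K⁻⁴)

ΔT ≈ 24.2 K

S = 2680/1.25² = 1715 W m⁻².
T_eq = [S(1−A)/(4σ)]^(1/4) = [1715×0.43/(4×5.67×10⁻⁸)]^(1/4) = 238.8 K.
ΔT = T_surf − T_eq = 263 − 238.8.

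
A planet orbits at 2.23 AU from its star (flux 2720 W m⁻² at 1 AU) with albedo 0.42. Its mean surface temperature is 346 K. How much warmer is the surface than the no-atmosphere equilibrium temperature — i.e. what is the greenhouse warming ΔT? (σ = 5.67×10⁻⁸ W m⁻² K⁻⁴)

ΔT ≈ 152.6 K

S = 2720/2.23² = 547.0 W m⁻².
T_eq = [S(1−A)/(4σ)]^(1/4) = [547.0×0.58/(4×5.67×10⁻⁸)]^(1/4) = 193.4 K.
ΔT = T_surf − T_eq = 346 − 193.4.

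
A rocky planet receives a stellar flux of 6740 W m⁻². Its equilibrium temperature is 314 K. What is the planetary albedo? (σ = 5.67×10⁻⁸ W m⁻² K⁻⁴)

From T_eq⁴ = S(1−A)/(4σ): 1−A = 4σT_eq⁴/S.
1−A = 4 × 5.67×10⁻⁸ × (314)⁴ / 6740 = 0.327.

A ≈ 0.67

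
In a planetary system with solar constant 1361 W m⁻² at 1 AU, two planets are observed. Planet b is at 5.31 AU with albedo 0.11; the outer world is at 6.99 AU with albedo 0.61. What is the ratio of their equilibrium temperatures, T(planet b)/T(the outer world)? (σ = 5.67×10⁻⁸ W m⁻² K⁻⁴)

T_eq = [S₀(1−A)/(4σd²)]^(1/4), so T ∝ (1−A)^(1/4) / √d.
T₁ = [1361×0.89/(4×5.67×10⁻⁸×5.31²)]^(1/4) = 117.32 K.
T₂ = [1361×0.39/(4×5.67×10⁻⁸×6.99²)]^(1/4) = 83.19 K.

T₁/T₂ ≈ 1.410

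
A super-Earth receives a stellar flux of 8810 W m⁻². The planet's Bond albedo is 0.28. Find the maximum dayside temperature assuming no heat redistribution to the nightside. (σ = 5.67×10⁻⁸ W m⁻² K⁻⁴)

With no redistribution each surface element balances locally: S(1−A) = σT⁴.
T = [8810 × 0.72 / 5.67×10⁻⁸]^(1/4) = (1.12×10¹¹)^(1/4) = 578 K.

T_ss ≈ 578 K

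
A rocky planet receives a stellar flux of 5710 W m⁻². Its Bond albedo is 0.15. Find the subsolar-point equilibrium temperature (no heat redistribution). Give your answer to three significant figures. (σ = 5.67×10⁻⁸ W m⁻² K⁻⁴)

At the subsolar point the surface absorbs S(1−A) and emits σT⁴ per unit area — no factor of 4, since only the local patch is in balance.
T = [5710 × 0.85 / 5.67×10⁻⁸]^(1/4) = (8.56×10¹⁰)^(1/4) = 541 K.

T_ss ≈ 541 K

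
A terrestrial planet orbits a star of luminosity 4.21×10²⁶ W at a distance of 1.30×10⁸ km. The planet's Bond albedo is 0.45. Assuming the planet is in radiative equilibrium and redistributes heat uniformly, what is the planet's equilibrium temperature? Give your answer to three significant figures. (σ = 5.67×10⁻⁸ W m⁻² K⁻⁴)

d = 1.30×10⁸ km = 1.30×10¹¹ m.
Flux: S = L/(4πd²) = 4.21×10²⁶/(4π×(1.30×10¹¹)²) = 1980 W m⁻².
Energy balance: absorbed = emitted ⇒ πR²·S(1−A) = 4πR²·σT_eq⁴, so T_eq⁴ = S(1−A)/(4σ).
T_eq = [1980 × 0.55 / (4 × 5.67×10⁻⁸)]^(1/4) = (4.81×10⁹)^(1/4) = 263 K.

T_eq ≈ 263 K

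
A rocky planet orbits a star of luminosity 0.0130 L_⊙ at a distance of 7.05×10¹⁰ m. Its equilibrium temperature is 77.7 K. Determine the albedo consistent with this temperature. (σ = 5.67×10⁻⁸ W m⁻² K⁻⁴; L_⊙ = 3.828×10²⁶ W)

A ≈ 0.90

L = 0.0130 × 3.828×10²⁶ = 4.98×10²⁴ W.
Flux: S = L/(4πd²) = 4.98×10²⁴/(4π×(7.05×10¹⁰)²) = 79.7 W m⁻².
From T_eq⁴ = S(1−A)/(4σ): 1−A = 4σT_eq⁴/S.
1−A = 4 × 5.67×10⁻⁸ × (77.7)⁴ / 79.7 = 0.104.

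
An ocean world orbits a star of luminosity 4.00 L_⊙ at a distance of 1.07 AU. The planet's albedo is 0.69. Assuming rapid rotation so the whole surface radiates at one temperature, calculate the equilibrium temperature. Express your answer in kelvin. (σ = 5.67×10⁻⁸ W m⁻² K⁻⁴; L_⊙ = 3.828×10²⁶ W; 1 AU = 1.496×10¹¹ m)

d = 1.07 AU = 1.60×10¹¹ m.
L = 4.00 × 3.828×10²⁶ = 1.53×10²⁷ W.
Flux: S = L/(4πd²) = 1.53×10²⁷/(4π×(1.60×10¹¹)²) = 4760 W m⁻².
Energy balance: absorbed = emitted ⇒ πR²·S(1−A) = 4πR²·σT_eq⁴, so T_eq⁴ = S(1−A)/(4σ).
T_eq = [4760 × 0.31 / (4 × 5.67×10⁻⁸)]^(1/4) = (6.50×10⁹)^(1/4) = 284 K.

T_eq ≈ 284 K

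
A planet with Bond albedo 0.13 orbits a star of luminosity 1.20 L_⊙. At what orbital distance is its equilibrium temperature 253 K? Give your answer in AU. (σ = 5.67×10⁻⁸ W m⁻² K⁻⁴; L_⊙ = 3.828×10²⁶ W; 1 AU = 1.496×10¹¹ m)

d ≈ 1.24 AU

L = 1.20 × 3.828×10²⁶ = 4.59×10²⁶ W.
From T_eq⁴ = L(1−A)/(16πσd²): d = √[L(1−A)/(16πσT_eq⁴)].
d = √[4.59×10²⁶ × 0.87 / (16π × 5.67×10⁻⁸ × (253)⁴)] = 1.85×10¹¹ m = 1.24 AU.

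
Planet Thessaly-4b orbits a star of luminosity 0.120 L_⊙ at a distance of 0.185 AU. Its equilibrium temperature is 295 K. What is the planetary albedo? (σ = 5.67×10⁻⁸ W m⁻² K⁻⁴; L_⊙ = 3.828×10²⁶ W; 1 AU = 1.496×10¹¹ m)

d = 0.185 AU = 2.77×10¹⁰ m.
L = 0.120 × 3.828×10²⁶ = 4.59×10²⁵ W.
Flux: S = L/(4πd²) = 4.59×10²⁵/(4π×(2.77×10¹⁰)²) = 4770 W m⁻².
From T_eq⁴ = S(1−A)/(4σ): 1−A = 4σT_eq⁴/S.
1−A = 4 × 5.67×10⁻⁸ × (295)⁴ / 4770 = 0.360.

A ≈ 0.64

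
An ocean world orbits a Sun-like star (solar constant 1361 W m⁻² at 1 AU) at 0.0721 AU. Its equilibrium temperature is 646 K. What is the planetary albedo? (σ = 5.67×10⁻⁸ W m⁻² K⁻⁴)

A ≈ 0.85

Flux at 0.0721 AU: S = 1361/0.0721² = 2.62×10⁵ W m⁻².
From T_eq⁴ = S(1−A)/(4σ): 1−A = 4σT_eq⁴/S.
1−A = 4 × 5.67×10⁻⁸ × (646)⁴ / 2.62×10⁵ = 0.151.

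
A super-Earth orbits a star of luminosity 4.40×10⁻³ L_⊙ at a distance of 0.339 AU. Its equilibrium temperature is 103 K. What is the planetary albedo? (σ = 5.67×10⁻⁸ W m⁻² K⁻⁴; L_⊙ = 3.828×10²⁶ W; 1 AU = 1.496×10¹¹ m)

A ≈ 0.51

d = 0.339 AU = 5.07×10¹⁰ m.
L = 4.40×10⁻³ × 3.828×10²⁶ = 1.68×10²⁴ W.
Flux: S = L/(4πd²) = 1.68×10²⁴/(4π×(5.07×10¹⁰)²) = 52.1 W m⁻².
From T_eq⁴ = S(1−A)/(4σ): 1−A = 4σT_eq⁴/S.
1−A = 4 × 5.67×10⁻⁸ × (103)⁴ / 52.1 = 0.490.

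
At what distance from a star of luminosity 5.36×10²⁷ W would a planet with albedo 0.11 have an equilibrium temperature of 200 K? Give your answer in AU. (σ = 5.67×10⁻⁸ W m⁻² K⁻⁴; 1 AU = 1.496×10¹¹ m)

From T_eq⁴ = L(1−A)/(16πσd²): d = √[L(1−A)/(16πσT_eq⁴)].
d = √[5.36×10²⁷ × 0.89 / (16π × 5.67×10⁻⁸ × (200)⁴)] = 1.02×10¹² m = 6.84 AU.

d ≈ 6.84 AU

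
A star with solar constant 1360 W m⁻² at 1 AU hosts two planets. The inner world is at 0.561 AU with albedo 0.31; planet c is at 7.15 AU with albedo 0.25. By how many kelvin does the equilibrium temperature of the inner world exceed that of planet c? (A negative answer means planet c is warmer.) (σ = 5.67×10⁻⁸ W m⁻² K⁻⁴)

ΔT ≈ 241.8 K

T_eq = [S₀(1−A)/(4σd²)]^(1/4), so T ∝ (1−A)^(1/4) / √d.
T₁ = [1360×0.69/(4×5.67×10⁻⁸×0.561²)]^(1/4) = 338.61 K.
T₂ = [1360×0.75/(4×5.67×10⁻⁸×7.15²)]^(1/4) = 96.85 K.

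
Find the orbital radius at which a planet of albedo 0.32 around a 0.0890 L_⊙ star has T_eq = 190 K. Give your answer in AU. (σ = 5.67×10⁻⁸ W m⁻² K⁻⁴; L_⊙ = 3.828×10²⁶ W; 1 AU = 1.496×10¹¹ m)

d ≈ 0.528 AU

L = 0.0890 × 3.828×10²⁶ = 3.41×10²⁵ W.
From T_eq⁴ = L(1−A)/(16πσd²): d = √[L(1−A)/(16πσT_eq⁴)].
d = √[3.41×10²⁵ × 0.68 / (16π × 5.67×10⁻⁸ × (190)⁴)] = 7.90×10¹⁰ m = 0.528 AU.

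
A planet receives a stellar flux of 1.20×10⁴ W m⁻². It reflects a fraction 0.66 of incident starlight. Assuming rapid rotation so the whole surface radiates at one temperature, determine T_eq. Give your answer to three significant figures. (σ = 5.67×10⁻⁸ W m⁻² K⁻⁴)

T_eq ≈ 366 K

Energy balance: absorbed = emitted ⇒ πR²·S(1−A) = 4πR²·σT_eq⁴, so T_eq⁴ = S(1−A)/(4σ).
T_eq = [1.20×10⁴ × 0.34 / (4 × 5.67×10⁻⁸)]^(1/4) = (1.80×10¹⁰)^(1/4) = 366 K.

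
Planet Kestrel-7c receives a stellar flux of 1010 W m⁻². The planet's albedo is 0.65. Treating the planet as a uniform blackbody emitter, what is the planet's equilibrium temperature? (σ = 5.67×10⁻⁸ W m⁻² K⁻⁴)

Energy balance: absorbed = emitted ⇒ πR²·S(1−A) = 4πR²·σT_eq⁴, so T_eq⁴ = S(1−A)/(4σ).
T_eq = [1010 × 0.35 / (4 × 5.67×10⁻⁸)]^(1/4) = (1.56×10⁹)^(1/4) = 199 K.

T_eq ≈ 199 K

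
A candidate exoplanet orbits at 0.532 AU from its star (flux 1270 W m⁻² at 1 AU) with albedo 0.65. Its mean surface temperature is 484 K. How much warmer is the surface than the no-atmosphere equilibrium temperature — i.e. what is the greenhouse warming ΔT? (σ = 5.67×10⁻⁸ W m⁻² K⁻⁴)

ΔT ≈ 195.5 K

S = 1270/0.532² = 4487 W m⁻².
T_eq = [S(1−A)/(4σ)]^(1/4) = [4487×0.35/(4×5.67×10⁻⁸)]^(1/4) = 288.5 K.
ΔT = T_surf − T_eq = 484 − 288.5.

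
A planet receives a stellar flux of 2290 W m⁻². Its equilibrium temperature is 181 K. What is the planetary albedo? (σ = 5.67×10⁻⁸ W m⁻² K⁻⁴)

A ≈ 0.89

From T_eq⁴ = S(1−A)/(4σ): 1−A = 4σT_eq⁴/S.
1−A = 4 × 5.67×10⁻⁸ × (181)⁴ / 2290 = 0.106.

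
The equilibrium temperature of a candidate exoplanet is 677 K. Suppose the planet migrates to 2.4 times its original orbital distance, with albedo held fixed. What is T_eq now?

T_eq ∝ L^(1/4) · d^(−1/2).
T′ = 677 / 2.4^(1/2) = 437 K.

T_eq ≈ 437 K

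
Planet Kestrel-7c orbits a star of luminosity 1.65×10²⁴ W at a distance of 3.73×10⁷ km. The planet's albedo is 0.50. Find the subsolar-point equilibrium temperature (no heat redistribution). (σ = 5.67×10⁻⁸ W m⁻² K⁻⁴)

d = 3.73×10⁷ km = 3.73×10¹⁰ m.
Flux: S = L/(4πd²) = 1.65×10²⁴/(4π×(3.73×10¹⁰)²) = 94.4 W m⁻².
At the subsolar point the surface absorbs S(1−A) and emits σT⁴ per unit area — no factor of 4, since only the local patch is in balance.
T = [94.4 × 0.50 / 5.67×10⁻⁸]^(1/4) = (8.32×10⁸)^(1/4) = 170 K.

T_ss ≈ 170 K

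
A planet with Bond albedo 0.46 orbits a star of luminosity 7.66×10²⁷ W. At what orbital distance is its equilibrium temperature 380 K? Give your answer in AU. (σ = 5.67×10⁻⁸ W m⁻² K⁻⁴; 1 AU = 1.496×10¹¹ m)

d ≈ 1.76 AU

From T_eq⁴ = L(1−A)/(16πσd²): d = √[L(1−A)/(16πσT_eq⁴)].
d = √[7.66×10²⁷ × 0.54 / (16π × 5.67×10⁻⁸ × (380)⁴)] = 2.64×10¹¹ m = 1.76 AU.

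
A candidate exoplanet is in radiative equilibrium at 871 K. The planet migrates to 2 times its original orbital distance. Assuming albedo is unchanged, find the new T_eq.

T_eq ≈ 616 K

T_eq ∝ L^(1/4) · d^(−1/2).
T′ = 871 / 2^(1/2) = 616 K.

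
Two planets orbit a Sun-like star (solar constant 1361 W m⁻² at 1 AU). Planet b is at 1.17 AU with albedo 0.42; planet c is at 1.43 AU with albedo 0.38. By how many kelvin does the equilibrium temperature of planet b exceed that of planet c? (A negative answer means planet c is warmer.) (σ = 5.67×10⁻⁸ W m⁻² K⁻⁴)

ΔT ≈ 18.0 K

T_eq = [S₀(1−A)/(4σd²)]^(1/4), so T ∝ (1−A)^(1/4) / √d.
T₁ = [1361×0.58/(4×5.67×10⁻⁸×1.17²)]^(1/4) = 224.55 K.
T₂ = [1361×0.62/(4×5.67×10⁻⁸×1.43²)]^(1/4) = 206.53 K.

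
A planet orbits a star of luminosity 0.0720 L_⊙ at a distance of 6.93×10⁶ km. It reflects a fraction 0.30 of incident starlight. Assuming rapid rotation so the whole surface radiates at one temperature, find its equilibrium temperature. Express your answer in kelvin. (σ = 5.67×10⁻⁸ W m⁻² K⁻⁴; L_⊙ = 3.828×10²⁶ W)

T_eq ≈ 613 K

d = 6.93×10⁶ km = 6.93×10⁹ m.
L = 0.0720 × 3.828×10²⁶ = 2.76×10²⁵ W.
Flux: S = L/(4πd²) = 2.76×10²⁵/(4π×(6.93×10⁹)²) = 4.57×10⁴ W m⁻².
Energy balance: absorbed = emitted ⇒ πR²·S(1−A) = 4πR²·σT_eq⁴, so T_eq⁴ = S(1−A)/(4σ).
T_eq = [4.57×10⁴ × 0.70 / (4 × 5.67×10⁻⁸)]^(1/4) = (1.41×10¹¹)^(1/4) = 613 K.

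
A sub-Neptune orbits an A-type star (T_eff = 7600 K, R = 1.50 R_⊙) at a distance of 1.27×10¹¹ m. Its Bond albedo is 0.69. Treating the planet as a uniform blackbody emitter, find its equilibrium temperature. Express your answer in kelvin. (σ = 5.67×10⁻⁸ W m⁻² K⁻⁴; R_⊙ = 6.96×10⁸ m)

R_⋆ = 1.50 × 6.96×10⁸ = 1.04×10⁹ m.
L = 4πR_⋆²σT_⋆⁴ = 4π(1.04×10⁹)² × 5.67×10⁻⁸ × (7600)⁴ = 2.59×10²⁷ W.
S = L/(4πd²) = 1.28×10⁴ W m⁻².
Energy balance: absorbed = emitted ⇒ πR²·S(1−A) = 4πR²·σT_eq⁴, so T_eq⁴ = S(1−A)/(4σ).
T_eq = [1.28×10⁴ × 0.31 / (4 × 5.67×10⁻⁸)]^(1/4) = (1.75×10¹⁰)^(1/4) = 364 K.

T_eq ≈ 364 K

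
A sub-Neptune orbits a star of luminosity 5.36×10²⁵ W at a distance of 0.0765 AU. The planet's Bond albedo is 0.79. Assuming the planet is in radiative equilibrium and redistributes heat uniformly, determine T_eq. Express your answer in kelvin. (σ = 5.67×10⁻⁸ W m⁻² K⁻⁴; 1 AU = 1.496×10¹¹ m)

T_eq ≈ 417 K

d = 0.0765 AU = 1.14×10¹⁰ m.
Flux: S = L/(4πd²) = 5.36×10²⁵/(4π×(1.14×10¹⁰)²) = 3.26×10⁴ W m⁻².
Energy balance: absorbed = emitted ⇒ πR²·S(1−A) = 4πR²·σT_eq⁴, so T_eq⁴ = S(1−A)/(4σ).
T_eq = [3.26×10⁴ × 0.21 / (4 × 5.67×10⁻⁸)]^(1/4) = (3.02×10¹⁰)^(1/4) = 417 K.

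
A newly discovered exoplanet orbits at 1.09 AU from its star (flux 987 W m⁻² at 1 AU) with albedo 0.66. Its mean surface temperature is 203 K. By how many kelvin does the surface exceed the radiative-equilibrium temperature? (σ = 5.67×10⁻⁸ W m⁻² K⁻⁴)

S = 987/1.09² = 830.7 W m⁻².
T_eq = [S(1−A)/(4σ)]^(1/4) = [830.7×0.34/(4×5.67×10⁻⁸)]^(1/4) = 187.9 K.
ΔT = T_surf − T_eq = 203 − 187.9.

ΔT ≈ 15.1 K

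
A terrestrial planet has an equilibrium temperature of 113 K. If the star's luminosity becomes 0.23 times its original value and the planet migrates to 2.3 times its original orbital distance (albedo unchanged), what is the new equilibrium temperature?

T_eq ∝ L^(1/4) · d^(−1/2).
T′ = 113 × 0.23^(1/4) / 2.3^(1/2) = 51.6 K.

T_eq ≈ 51.6 K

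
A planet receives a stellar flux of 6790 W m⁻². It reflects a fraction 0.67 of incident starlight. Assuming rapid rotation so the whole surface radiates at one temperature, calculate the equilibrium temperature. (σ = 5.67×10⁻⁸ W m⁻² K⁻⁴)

Energy balance: absorbed = emitted ⇒ πR²·S(1−A) = 4πR²·σT_eq⁴, so T_eq⁴ = S(1−A)/(4σ).
T_eq = [6790 × 0.33 / (4 × 5.67×10⁻⁸)]^(1/4) = (9.88×10⁹)^(1/4) = 315 K.

T_eq ≈ 315 K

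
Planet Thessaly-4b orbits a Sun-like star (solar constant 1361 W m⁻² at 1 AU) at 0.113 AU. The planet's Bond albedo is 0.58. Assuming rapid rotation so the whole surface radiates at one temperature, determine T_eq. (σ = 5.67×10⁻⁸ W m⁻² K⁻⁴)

Flux at 0.113 AU: S = 1361/0.113² = 1.07×10⁵ W m⁻².
Energy balance: absorbed = emitted ⇒ πR²·S(1−A) = 4πR²·σT_eq⁴, so T_eq⁴ = S(1−A)/(4σ).
T_eq = [1.07×10⁵ × 0.42 / (4 × 5.67×10⁻⁸)]^(1/4) = (1.97×10¹¹)^(1/4) = 667 K.

T_eq ≈ 667 K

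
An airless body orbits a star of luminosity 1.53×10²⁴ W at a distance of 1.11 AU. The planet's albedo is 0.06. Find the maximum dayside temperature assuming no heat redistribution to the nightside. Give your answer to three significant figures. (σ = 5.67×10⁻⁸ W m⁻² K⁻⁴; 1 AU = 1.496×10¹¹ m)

d = 1.11 AU = 1.66×10¹¹ m.
Flux: S = L/(4πd²) = 1.53×10²⁴/(4π×(1.66×10¹¹)²) = 4.42 W m⁻².
With no redistribution each surface element balances locally: S(1−A) = σT⁴.
T = [4.42 × 0.94 / 5.67×10⁻⁸]^(1/4) = (7.32×10⁷)^(1/4) = 92.5 K.

T_ss ≈ 92.5 K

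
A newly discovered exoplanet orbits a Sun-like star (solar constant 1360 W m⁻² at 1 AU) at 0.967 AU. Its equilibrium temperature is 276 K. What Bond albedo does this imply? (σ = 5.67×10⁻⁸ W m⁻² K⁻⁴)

Flux at 0.967 AU: S = 1360/0.967² = 1450 W m⁻².
From T_eq⁴ = S(1−A)/(4σ): 1−A = 4σT_eq⁴/S.
1−A = 4 × 5.67×10⁻⁸ × (276)⁴ / 1450 = 0.905.

A ≈ 0.10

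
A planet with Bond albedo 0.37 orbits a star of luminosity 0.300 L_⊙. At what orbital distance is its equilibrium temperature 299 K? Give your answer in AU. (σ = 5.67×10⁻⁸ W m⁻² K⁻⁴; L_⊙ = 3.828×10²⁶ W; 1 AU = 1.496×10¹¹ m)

L = 0.300 × 3.828×10²⁶ = 1.15×10²⁶ W.
From T_eq⁴ = L(1−A)/(16πσd²): d = √[L(1−A)/(16πσT_eq⁴)].
d = √[1.15×10²⁶ × 0.63 / (16π × 5.67×10⁻⁸ × (299)⁴)] = 5.64×10¹⁰ m = 0.377 AU.

d ≈ 0.377 AU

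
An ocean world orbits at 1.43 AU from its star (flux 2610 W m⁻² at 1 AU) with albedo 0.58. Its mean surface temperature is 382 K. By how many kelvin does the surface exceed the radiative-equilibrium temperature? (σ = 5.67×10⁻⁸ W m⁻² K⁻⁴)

ΔT ≈ 161.5 K

S = 2610/1.43² = 1276 W m⁻².
T_eq = [S(1−A)/(4σ)]^(1/4) = [1276×0.42/(4×5.67×10⁻⁸)]^(1/4) = 220.5 K.
ΔT = T_surf − T_eq = 382 − 220.5.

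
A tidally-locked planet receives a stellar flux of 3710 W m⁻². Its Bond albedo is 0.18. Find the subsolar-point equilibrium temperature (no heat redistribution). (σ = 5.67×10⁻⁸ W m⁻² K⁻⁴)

At the subsolar point the surface absorbs S(1−A) and emits σT⁴ per unit area — no factor of 4, since only the local patch is in balance.
T = [3710 × 0.82 / 5.67×10⁻⁸]^(1/4) = (5.37×10¹⁰)^(1/4) = 481 K.

T_ss ≈ 481 K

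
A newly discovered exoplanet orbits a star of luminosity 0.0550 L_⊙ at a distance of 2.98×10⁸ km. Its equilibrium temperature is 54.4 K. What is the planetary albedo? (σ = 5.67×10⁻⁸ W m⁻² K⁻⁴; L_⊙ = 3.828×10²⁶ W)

A ≈ 0.89

d = 2.98×10⁸ km = 2.98×10¹¹ m.
L = 0.0550 × 3.828×10²⁶ = 2.11×10²⁵ W.
Flux: S = L/(4πd²) = 2.11×10²⁵/(4π×(2.98×10¹¹)²) = 18.9 W m⁻².
From T_eq⁴ = S(1−A)/(4σ): 1−A = 4σT_eq⁴/S.
1−A = 4 × 5.67×10⁻⁸ × (54.4)⁴ / 18.9 = 0.105.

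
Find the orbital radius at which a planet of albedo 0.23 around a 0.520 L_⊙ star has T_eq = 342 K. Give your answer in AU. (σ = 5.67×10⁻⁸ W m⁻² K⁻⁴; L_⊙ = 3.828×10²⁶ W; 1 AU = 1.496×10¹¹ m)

L = 0.520 × 3.828×10²⁶ = 1.99×10²⁶ W.
From T_eq⁴ = L(1−A)/(16πσd²): d = √[L(1−A)/(16πσT_eq⁴)].
d = √[1.99×10²⁶ × 0.77 / (16π × 5.67×10⁻⁸ × (342)⁴)] = 6.27×10¹⁰ m = 0.419 AU.

d ≈ 0.419 AU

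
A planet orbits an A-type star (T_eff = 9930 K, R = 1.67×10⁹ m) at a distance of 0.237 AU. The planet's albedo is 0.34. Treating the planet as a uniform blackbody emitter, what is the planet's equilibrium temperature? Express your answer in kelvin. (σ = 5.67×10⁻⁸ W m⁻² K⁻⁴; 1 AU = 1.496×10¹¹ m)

d = 0.237 AU = 3.55×10¹⁰ m.
L = 4πR_⋆²σT_⋆⁴ = 4π(1.67×10⁹)² × 5.67×10⁻⁸ × (9930)⁴ = 1.93×10²⁸ W.
S = L/(4πd²) = 1.22×10⁶ W m⁻².
Energy balance: absorbed = emitted ⇒ πR²·S(1−A) = 4πR²·σT_eq⁴, so T_eq⁴ = S(1−A)/(4σ).
T_eq = [1.22×10⁶ × 0.66 / (4 × 5.67×10⁻⁸)]^(1/4) = (3.56×10¹²)^(1/4) = 1370 K.

T_eq ≈ 1370 K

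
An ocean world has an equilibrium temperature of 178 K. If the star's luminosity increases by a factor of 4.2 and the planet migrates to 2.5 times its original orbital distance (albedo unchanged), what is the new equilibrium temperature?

T_eq ∝ L^(1/4) · d^(−1/2).
T′ = 178 × 4.2^(1/4) / 2.5^(1/2) = 161 K.

T_eq ≈ 161 K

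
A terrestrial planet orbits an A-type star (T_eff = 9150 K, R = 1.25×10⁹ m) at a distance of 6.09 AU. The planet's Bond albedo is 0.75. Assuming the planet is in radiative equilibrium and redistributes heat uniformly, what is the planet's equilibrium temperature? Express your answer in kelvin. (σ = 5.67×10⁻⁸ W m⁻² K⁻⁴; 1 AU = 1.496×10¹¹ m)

T_eq ≈ 169 K

d = 6.09 AU = 9.11×10¹¹ m.
L = 4πR_⋆²σT_⋆⁴ = 4π(1.25×10⁹)² × 5.67×10⁻⁸ × (9150)⁴ = 7.80×10²⁷ W.
S = L/(4πd²) = 748 W m⁻².
Energy balance: absorbed = emitted ⇒ πR²·S(1−A) = 4πR²·σT_eq⁴, so T_eq⁴ = S(1−A)/(4σ).
T_eq = [748 × 0.25 / (4 × 5.67×10⁻⁸)]^(1/4) = (8.25×10⁸)^(1/4) = 169 K.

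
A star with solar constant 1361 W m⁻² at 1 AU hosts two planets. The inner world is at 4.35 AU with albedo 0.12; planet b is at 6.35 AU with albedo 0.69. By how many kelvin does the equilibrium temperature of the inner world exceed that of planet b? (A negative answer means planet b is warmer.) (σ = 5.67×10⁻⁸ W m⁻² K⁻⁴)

ΔT ≈ 46.8 K

T_eq = [S₀(1−A)/(4σd²)]^(1/4), so T ∝ (1−A)^(1/4) / √d.
T₁ = [1361×0.88/(4×5.67×10⁻⁸×4.35²)]^(1/4) = 129.25 K.
T₂ = [1361×0.31/(4×5.67×10⁻⁸×6.35²)]^(1/4) = 82.42 K.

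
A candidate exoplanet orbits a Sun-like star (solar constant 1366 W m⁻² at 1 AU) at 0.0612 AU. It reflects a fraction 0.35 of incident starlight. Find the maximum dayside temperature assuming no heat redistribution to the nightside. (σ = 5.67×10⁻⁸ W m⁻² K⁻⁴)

Flux at 0.0612 AU: S = 1366/0.0612² = 3.65×10⁵ W m⁻².
With no redistribution each surface element balances locally: S(1−A) = σT⁴.
T = [3.65×10⁵ × 0.65 / 5.67×10⁻⁸]^(1/4) = (4.18×10¹²)^(1/4) = 1430 K.

T_ss ≈ 1430 K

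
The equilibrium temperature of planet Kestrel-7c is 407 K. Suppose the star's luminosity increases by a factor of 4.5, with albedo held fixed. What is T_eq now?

T_eq ≈ 593 K

T_eq ∝ L^(1/4) · d^(−1/2).
T′ = 407 × 4.5^(1/4) = 593 K.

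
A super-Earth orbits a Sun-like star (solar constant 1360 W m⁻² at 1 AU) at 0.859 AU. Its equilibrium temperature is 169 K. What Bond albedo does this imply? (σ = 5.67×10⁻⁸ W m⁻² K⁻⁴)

A ≈ 0.90

Flux at 0.859 AU: S = 1360/0.859² = 1840 W m⁻².
From T_eq⁴ = S(1−A)/(4σ): 1−A = 4σT_eq⁴/S.
1−A = 4 × 5.67×10⁻⁸ × (169)⁴ / 1840 = 0.100.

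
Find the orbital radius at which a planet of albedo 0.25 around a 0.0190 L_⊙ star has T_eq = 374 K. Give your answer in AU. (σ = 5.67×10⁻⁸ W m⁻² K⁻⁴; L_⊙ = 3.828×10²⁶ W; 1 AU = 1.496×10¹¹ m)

d ≈ 0.0661 AU

L = 0.0190 × 3.828×10²⁶ = 7.27×10²⁴ W.
From T_eq⁴ = L(1−A)/(16πσd²): d = √[L(1−A)/(16πσT_eq⁴)].
d = √[7.27×10²⁴ × 0.75 / (16π × 5.67×10⁻⁸ × (374)⁴)] = 9.89×10⁹ m = 0.0661 AU.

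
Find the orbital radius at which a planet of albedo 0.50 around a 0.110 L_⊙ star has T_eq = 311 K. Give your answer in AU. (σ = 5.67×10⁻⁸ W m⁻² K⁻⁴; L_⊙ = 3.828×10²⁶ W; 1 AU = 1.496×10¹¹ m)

d ≈ 0.188 AU

L = 0.110 × 3.828×10²⁶ = 4.21×10²⁵ W.
From T_eq⁴ = L(1−A)/(16πσd²): d = √[L(1−A)/(16πσT_eq⁴)].
d = √[4.21×10²⁵ × 0.50 / (16π × 5.67×10⁻⁸ × (311)⁴)] = 2.81×10¹⁰ m = 0.188 AU.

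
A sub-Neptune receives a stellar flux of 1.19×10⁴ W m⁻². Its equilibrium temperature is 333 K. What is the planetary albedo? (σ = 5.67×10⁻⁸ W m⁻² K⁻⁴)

A ≈ 0.77

From T_eq⁴ = S(1−A)/(4σ): 1−A = 4σT_eq⁴/S.
1−A = 4 × 5.67×10⁻⁸ × (333)⁴ / 1.19×10⁴ = 0.234.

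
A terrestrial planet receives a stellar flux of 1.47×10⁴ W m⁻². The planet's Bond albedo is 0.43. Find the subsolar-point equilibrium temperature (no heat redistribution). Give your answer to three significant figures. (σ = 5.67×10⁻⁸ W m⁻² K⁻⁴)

At the subsolar point the surface absorbs S(1−A) and emits σT⁴ per unit area — no factor of 4, since only the local patch is in balance.
T = [1.47×10⁴ × 0.57 / 5.67×10⁻⁸]^(1/4) = (1.48×10¹¹)^(1/4) = 620 K.

T_ss ≈ 620 K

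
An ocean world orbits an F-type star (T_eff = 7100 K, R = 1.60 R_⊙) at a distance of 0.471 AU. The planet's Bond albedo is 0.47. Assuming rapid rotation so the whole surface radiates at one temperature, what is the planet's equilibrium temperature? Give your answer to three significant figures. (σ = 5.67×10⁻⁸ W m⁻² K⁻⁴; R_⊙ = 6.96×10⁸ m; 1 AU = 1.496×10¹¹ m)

R_⋆ = 1.60 × 6.96×10⁸ = 1.11×10⁹ m.
d = 0.471 AU = 7.05×10¹⁰ m.
L = 4πR_⋆²σT_⋆⁴ = 4π(1.11×10⁹)² × 5.67×10⁻⁸ × (7100)⁴ = 2.25×10²⁷ W.
S = L/(4πd²) = 3.60×10⁴ W m⁻².
Energy balance: absorbed = emitted ⇒ πR²·S(1−A) = 4πR²·σT_eq⁴, so T_eq⁴ = S(1−A)/(4σ).
T_eq = [3.60×10⁴ × 0.53 / (4 × 5.67×10⁻⁸)]^(1/4) = (8.41×10¹⁰)^(1/4) = 539 K.

T_eq ≈ 539 K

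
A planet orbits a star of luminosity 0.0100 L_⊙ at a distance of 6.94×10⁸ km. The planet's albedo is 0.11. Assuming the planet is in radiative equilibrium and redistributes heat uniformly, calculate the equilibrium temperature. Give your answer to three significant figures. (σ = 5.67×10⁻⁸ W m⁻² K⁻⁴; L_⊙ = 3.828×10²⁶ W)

T_eq ≈ 39.7 K

d = 6.94×10⁸ km = 6.94×10¹¹ m.
L = 0.0100 × 3.828×10²⁶ = 3.83×10²⁴ W.
Flux: S = L/(4πd²) = 3.83×10²⁴/(4π×(6.94×10¹¹)²) = 0.632 W m⁻².
Energy balance: absorbed = emitted ⇒ πR²·S(1−A) = 4πR²·σT_eq⁴, so T_eq⁴ = S(1−A)/(4σ).
T_eq = [0.632 × 0.89 / (4 × 5.67×10⁻⁸)]^(1/4) = (2.48×10⁶)^(1/4) = 39.7 K.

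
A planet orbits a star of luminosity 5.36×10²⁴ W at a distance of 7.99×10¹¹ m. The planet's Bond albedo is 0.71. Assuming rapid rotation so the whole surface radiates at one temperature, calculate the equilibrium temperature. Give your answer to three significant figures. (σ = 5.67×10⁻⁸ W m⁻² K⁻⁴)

Flux: S = L/(4πd²) = 5.36×10²⁴/(4π×(7.99×10¹¹)²) = 0.668 W m⁻².
Energy balance: absorbed = emitted ⇒ πR²·S(1−A) = 4πR²·σT_eq⁴, so T_eq⁴ = S(1−A)/(4σ).
T_eq = [0.668 × 0.29 / (4 × 5.67×10⁻⁸)]^(1/4) = (8.54×10⁵)^(1/4) = 30.4 K.

T_eq ≈ 30.4 K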